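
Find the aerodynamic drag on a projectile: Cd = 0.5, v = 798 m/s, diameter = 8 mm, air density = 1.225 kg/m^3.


A = pi*(d/2)^2 = pi*(8/2000)^2 = 5.02655e-05 m^2
Fd = 0.5*Cd*rho*A*v^2 = 0.5*0.5*1.225*5.02655e-05*798^2 = 9.803 N

9.803 N


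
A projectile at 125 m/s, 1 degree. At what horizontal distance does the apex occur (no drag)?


R = v0^2*sin(2*theta)/g = 125^2*sin(2*1°)/9.81 = 55.5866 m
apex_dist = R/2 = 55.5866/2 = 27.79 m

27.79 m


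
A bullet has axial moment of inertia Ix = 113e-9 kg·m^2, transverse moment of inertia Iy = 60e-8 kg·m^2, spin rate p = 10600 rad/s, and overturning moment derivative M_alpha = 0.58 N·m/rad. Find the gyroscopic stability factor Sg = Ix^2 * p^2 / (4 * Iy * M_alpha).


Sg = Ix^2 * p^2 / (4 * Iy * M_alpha) = (113e-9)^2 * 10600^2 / (4 * 60e-8 * 0.58) = 1.031

1.031


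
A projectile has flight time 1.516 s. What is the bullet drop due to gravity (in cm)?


drop = 0.5*g*t^2 = 0.5*9.81*1.516^2 = 11.2729 m ≈ 1127 cm

1127 cm


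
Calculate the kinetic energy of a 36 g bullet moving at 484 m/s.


E = 0.5*m*v^2 = 0.5*0.036*484^2 = 4217 J

4217 J


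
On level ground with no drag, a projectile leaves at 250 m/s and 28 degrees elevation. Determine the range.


R = v0^2 * sin(2*theta) / g = 250^2 * sin(2*28°) / 9.81 = 5282 m

5282 m


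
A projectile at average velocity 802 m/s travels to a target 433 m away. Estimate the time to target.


t = d/v = 433/802 = 0.5399 s

0.5399 s


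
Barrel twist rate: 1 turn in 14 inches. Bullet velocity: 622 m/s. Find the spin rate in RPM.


twist_m = 14*0.0254 = 0.3556 m
spin = v/twist = 622/0.3556 = 1749.156 rev/s
RPM = spin*60 = 1749.156*60 ≈ 104949 RPM

104949 RPM


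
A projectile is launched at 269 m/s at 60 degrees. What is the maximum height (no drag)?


H = (v0*sin(theta))^2 / (2g) = (269*sin(60°))^2 / (2*9.81) = 2766 m

2766 m


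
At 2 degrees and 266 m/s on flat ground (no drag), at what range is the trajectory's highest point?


R = v0^2*sin(2*theta)/g = 266^2*sin(2*2°)/9.81 = 503.128 m
apex_dist = R/2 = 503.128/2 = 251.6 m

251.6 m


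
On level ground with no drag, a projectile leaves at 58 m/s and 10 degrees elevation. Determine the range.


R = v0^2 * sin(2*theta) / g = 58^2 * sin(2*10°) / 9.81 = 117.3 m

117.3 m


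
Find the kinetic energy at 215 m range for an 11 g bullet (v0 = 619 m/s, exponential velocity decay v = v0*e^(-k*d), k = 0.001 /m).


v = v0*exp(-k*d) = 619*exp(-0.001*215) = 499.249 m/s
E = 0.5*m*v^2 = 0.5*0.011*499.249^2 = 1371 J

1371 J


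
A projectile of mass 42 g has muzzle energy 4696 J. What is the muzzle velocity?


v = sqrt(2*E/m) = sqrt(2*4696/0.042) = 472.9 m/s

472.9 m/s


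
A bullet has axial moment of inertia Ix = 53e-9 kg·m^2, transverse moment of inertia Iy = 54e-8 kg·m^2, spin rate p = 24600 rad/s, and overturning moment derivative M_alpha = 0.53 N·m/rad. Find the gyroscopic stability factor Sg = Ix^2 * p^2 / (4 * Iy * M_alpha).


Sg = Ix^2 * p^2 / (4 * Iy * M_alpha) = (53e-9)^2 * 24600^2 / (4 * 54e-8 * 0.53) = 1.485

1.485


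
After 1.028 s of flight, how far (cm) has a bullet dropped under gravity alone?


drop = 0.5*g*t^2 = 0.5*9.81*1.028^2 = 5.18353 m ≈ 518.4 cm

518.4 cm


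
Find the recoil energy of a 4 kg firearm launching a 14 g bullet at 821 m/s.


v_r = m_p*v_p/m_gun = 0.014*821/4 = 2.8735 m/s, E_r = 0.5*m_gun*v_r^2 = 0.5*4*2.8735^2 = 16.51 J

16.51 J


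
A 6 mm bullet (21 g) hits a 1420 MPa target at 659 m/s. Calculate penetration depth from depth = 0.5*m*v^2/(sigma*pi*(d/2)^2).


A = pi*(d/2)^2 = pi*(6/2)^2 = 28.2743 mm^2
E = 0.5*m*v^2 = 0.5*0.021*659^2 = 4559.95 J
depth = E/(sigma*A) = 4559.95 J / (1420 MPa * 28.2743 mm^2) = 4559.95/(1420 * 28.2743) m = 0.113574 m ≈ 113.6 mm

113.6 mm


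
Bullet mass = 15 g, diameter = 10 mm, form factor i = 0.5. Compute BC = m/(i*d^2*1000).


BC = m/(i*d^2*1000) = 15/(0.5 * 10^2 * 1000) = 0.0003

0.0003


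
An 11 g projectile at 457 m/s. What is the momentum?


p = m*v = 0.011*457 = 5.027 kg·m/s

5.027 kg·m/s


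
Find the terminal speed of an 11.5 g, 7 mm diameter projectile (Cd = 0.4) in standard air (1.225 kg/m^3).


A = pi*(d/2)^2 = pi*(7/2000)^2 = 3.84845e-05 m^2
vt = sqrt(2mg/(Cd*rho*A)) = sqrt(2*0.0115*9.81/(0.4 * 1.225 * 3.84845e-05)) = 109.4 m/s

109.4 m/s


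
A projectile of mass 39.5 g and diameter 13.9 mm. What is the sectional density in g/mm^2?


SD = m/d^2 = 39.5/13.9^2 = 0.2044 g/mm^2

0.2044 g/mm^2


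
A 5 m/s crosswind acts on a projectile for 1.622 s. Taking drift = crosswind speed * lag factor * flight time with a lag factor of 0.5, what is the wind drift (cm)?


drift = v_wind * lag * t = 5 * 0.5 * 1.622 = 4.055 m ≈ 405.5 cm

405.5 cm


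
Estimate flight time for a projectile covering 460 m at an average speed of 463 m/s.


t = d/v = 460/463 = 0.9935 s

0.9935 s


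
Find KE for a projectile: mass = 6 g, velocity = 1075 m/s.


E = 0.5*m*v^2 = 0.5*0.006*1075^2 = 3467 J

3467 J


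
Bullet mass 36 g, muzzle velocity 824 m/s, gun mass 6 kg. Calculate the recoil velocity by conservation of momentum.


v_recoil = m_p * v_p / m_gun = 0.036 * 824 / 6 = 4.944 m/s

4.944 m/s


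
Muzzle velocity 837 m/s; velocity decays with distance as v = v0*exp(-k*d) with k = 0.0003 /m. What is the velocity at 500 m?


v = v0*exp(-k*d) = 837*exp(-0.0003*500) = 720.4 m/s

720.4 m/s


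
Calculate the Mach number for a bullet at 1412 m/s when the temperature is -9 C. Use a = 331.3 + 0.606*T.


a = 331.3 + 0.606*(-9) = 325.846 m/s
M = v/a = 1412/325.846 = 4.333

4.333


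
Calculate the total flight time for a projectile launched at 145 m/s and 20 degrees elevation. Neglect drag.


T = 2*v0*sin(theta)/g = 2*145*sin(20°)/9.81 = 10.11 s

10.11 s


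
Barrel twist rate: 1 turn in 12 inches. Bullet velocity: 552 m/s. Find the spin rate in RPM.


twist_m = 12*0.0254 = 0.3048 m
spin = v/twist = 552/0.3048 = 1811.024 rev/s
RPM = spin*60 = 1811.024*60 ≈ 108661 RPM

108661 RPM


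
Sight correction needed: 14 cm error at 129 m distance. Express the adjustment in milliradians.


1 mrad subtends 1 cm per 10 m of range, so adj = error_cm / (dist_m / 10) = 14 / (129/10) = 1.085 mrad

1.085 mrad


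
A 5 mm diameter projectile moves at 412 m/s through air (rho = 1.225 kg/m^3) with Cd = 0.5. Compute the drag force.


A = pi*(d/2)^2 = pi*(5/2000)^2 = 1.96350e-05 m^2
Fd = 0.5*Cd*rho*A*v^2 = 0.5*0.5*1.225*1.96350e-05*412^2 = 1.021 N

1.021 N


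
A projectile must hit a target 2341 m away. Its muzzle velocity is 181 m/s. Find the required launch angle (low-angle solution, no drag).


sin(2*theta) = R*g/v0^2 = 2341*9.81/181^2 = 0.700992, theta = arcsin(0.700992)/2 = 22.25°

22.25 degrees


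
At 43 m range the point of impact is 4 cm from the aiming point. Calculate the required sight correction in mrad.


1 mrad subtends 1 cm per 10 m of range, so adj = error_cm / (dist_m / 10) = 4 / (43/10) = 0.9302 mrad

0.9302 mrad


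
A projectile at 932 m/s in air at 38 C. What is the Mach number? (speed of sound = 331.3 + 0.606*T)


a = 331.3 + 0.606*(38) = 354.328 m/s
M = v/a = 932/354.328 = 2.63

2.63


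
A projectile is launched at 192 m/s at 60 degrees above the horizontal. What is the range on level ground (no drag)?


R = v0^2 * sin(2*theta) / g = 192^2 * sin(2*60°) / 9.81 = 3254 m

3254 m


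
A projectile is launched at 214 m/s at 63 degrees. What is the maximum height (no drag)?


H = (v0*sin(theta))^2 / (2g) = (214*sin(63°))^2 / (2*9.81) = 1853 m

1853 m


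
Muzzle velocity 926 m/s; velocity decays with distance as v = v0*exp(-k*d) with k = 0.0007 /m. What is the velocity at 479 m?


v = v0*exp(-k*d) = 926*exp(-0.0007*479) = 662.2 m/s

662.2 m/s


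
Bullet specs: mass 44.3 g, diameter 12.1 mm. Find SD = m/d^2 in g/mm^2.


SD = m/d^2 = 44.3/12.1^2 = 0.3026 g/mm^2

0.3026 g/mm^2


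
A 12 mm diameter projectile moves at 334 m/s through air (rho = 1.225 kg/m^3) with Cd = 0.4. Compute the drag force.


A = pi*(d/2)^2 = pi*(12/2000)^2 = 1.13097e-04 m^2
Fd = 0.5*Cd*rho*A*v^2 = 0.5*0.4*1.225*1.13097e-04*334^2 = 3.091 N

3.091 N


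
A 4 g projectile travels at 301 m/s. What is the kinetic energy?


E = 0.5*m*v^2 = 0.5*0.004*301^2 = 181.2 J

181.2 J


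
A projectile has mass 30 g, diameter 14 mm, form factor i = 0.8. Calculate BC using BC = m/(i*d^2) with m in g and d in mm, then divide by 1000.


BC = m/(i*d^2*1000) = 30/(0.8 * 14^2 * 1000) = 0.0001913

0.0001913


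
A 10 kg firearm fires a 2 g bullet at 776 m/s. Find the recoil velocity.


v_recoil = m_p * v_p / m_gun = 0.002 * 776 / 10 = 0.1552 m/s

0.1552 m/s


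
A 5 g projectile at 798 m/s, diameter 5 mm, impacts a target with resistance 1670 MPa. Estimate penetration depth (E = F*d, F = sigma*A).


A = pi*(d/2)^2 = pi*(5/2)^2 = 19.635 mm^2
E = 0.5*m*v^2 = 0.5*0.005*798^2 = 1592.01 J
depth = E/(sigma*A) = 1592.01 J / (1670 MPa * 19.635 mm^2) = 1592.01/(1670 * 19.635) m = 0.0485511 m ≈ 48.55 mm

48.55 mm


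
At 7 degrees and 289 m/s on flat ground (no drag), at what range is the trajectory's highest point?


R = v0^2*sin(2*theta)/g = 289^2*sin(2*7°)/9.81 = 2059.69 m
apex_dist = R/2 = 2059.69/2 = 1030 m

1030 m


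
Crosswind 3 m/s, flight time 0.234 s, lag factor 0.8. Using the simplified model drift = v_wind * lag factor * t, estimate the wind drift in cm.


drift = v_wind * lag * t = 3 * 0.8 * 0.234 = 0.5616 m ≈ 56.16 cm

56.16 cm


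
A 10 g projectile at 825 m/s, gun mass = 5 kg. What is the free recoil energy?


v_r = m_p*v_p/m_gun = 0.01*825/5 = 1.65 m/s, E_r = 0.5*m_gun*v_r^2 = 0.5*5*1.65^2 = 6.806 J

6.806 J


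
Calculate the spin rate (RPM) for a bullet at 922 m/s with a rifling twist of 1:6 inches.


twist_m = 6*0.0254 = 0.1524 m
spin = v/twist = 922/0.1524 = 6049.869 rev/s
RPM = spin*60 = 6049.869*60 ≈ 362992 RPM

362992 RPM


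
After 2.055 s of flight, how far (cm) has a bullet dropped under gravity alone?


drop = 0.5*g*t^2 = 0.5*9.81*2.055^2 = 20.7139 m ≈ 2071 cm

2071 cm


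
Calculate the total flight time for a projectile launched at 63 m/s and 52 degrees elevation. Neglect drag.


T = 2*v0*sin(theta)/g = 2*63*sin(52°)/9.81 = 10.12 s

10.12 s


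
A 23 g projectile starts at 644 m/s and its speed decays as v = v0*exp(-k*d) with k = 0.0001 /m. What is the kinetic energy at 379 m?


v = v0*exp(-k*d) = 644*exp(-0.0001*379) = 620.049 m/s
E = 0.5*m*v^2 = 0.5*0.023*620.049^2 = 4421 J

4421 J


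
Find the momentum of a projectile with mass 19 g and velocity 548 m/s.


p = m*v = 0.019*548 = 10.41 kg·m/s

10.41 kg·m/s


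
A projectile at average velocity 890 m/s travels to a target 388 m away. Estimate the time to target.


t = d/v = 388/890 = 0.436 s

0.436 s


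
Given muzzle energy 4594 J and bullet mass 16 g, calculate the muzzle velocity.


v = sqrt(2*E/m) = sqrt(2*4594/0.016) = 757.8 m/s

757.8 m/s


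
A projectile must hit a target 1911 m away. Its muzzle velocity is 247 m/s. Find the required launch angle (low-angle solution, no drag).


sin(2*theta) = R*g/v0^2 = 1911*9.81/247^2 = 0.307281, theta = arcsin(0.307281)/2 = 8.948°

8.948 degrees


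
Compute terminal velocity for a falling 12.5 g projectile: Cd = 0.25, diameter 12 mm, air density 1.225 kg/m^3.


A = pi*(d/2)^2 = pi*(12/2000)^2 = 1.13097e-04 m^2
vt = sqrt(2mg/(Cd*rho*A)) = sqrt(2*0.0125*9.81/(0.25 * 1.225 * 1.13097e-04)) = 84.15 m/s

84.15 m/s


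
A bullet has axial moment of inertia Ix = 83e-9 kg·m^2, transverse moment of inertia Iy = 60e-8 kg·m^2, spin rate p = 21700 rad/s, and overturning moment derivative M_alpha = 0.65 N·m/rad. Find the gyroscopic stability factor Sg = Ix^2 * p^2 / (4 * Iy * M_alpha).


Sg = Ix^2 * p^2 / (4 * Iy * M_alpha) = (83e-9)^2 * 21700^2 / (4 * 60e-8 * 0.65) = 2.079

2.079


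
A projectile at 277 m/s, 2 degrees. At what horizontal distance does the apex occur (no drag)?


R = v0^2*sin(2*theta)/g = 277^2*sin(2*2°)/9.81 = 545.601 m
apex_dist = R/2 = 545.601/2 = 272.8 m

272.8 m


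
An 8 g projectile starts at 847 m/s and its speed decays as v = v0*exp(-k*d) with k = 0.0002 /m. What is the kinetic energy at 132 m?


v = v0*exp(-k*d) = 847*exp(-0.0002*132) = 824.932 m/s
E = 0.5*m*v^2 = 0.5*0.008*824.932^2 = 2722 J

2722 J


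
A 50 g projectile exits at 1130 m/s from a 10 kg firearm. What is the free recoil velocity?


v_recoil = m_p * v_p / m_gun = 0.05 * 1130 / 10 = 5.65 m/s

5.65 m/s


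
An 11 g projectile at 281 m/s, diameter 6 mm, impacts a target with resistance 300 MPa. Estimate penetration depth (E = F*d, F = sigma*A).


A = pi*(d/2)^2 = pi*(6/2)^2 = 28.2743 mm^2
E = 0.5*m*v^2 = 0.5*0.011*281^2 = 434.285 J
depth = E/(sigma*A) = 434.285 J / (300 MPa * 28.2743 mm^2) = 434.285/(300 * 28.2743) m = 0.051199 m ≈ 51.2 mm

51.2 mm


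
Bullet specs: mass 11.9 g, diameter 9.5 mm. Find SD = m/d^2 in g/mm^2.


SD = m/d^2 = 11.9/9.5^2 = 0.1319 g/mm^2

0.1319 g/mm^2


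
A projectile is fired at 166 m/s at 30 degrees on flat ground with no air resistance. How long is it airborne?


T = 2*v0*sin(theta)/g = 2*166*sin(30°)/9.81 = 16.92 s

16.92 s


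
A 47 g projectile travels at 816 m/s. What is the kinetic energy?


E = 0.5*m*v^2 = 0.5*0.047*816^2 = 15648 J

15648 J


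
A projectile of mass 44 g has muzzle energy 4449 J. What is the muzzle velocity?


v = sqrt(2*E/m) = sqrt(2*4449/0.044) = 449.7 m/s

449.7 m/s


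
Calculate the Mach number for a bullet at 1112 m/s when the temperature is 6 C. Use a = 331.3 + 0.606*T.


a = 331.3 + 0.606*(6) = 334.936 m/s
M = v/a = 1112/334.936 = 3.32

3.32


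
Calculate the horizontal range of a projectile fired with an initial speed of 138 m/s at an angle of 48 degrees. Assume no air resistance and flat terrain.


R = v0^2 * sin(2*theta) / g = 138^2 * sin(2*48°) / 9.81 = 1931 m

1931 m


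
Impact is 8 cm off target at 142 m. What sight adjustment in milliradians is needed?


1 mrad subtends 1 cm per 10 m of range, so adj = error_cm / (dist_m / 10) = 8 / (142/10) = 0.5634 mrad

0.5634 mrad


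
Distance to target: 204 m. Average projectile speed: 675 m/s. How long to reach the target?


t = d/v = 204/675 = 0.3022 s

0.3022 s


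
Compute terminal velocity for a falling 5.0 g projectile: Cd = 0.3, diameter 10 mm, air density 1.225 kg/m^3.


A = pi*(d/2)^2 = pi*(10/2000)^2 = 7.85398e-05 m^2
vt = sqrt(2mg/(Cd*rho*A)) = sqrt(2*0.005*9.81/(0.3 * 1.225 * 7.85398e-05)) = 58.3 m/s

58.3 m/s


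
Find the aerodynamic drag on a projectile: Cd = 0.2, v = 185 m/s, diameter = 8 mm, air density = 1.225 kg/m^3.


A = pi*(d/2)^2 = pi*(8/2000)^2 = 5.02655e-05 m^2
Fd = 0.5*Cd*rho*A*v^2 = 0.5*0.2*1.225*5.02655e-05*185^2 = 0.2107 N

0.2107 N


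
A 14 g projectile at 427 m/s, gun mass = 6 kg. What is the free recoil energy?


v_r = m_p*v_p/m_gun = 0.014*427/6 = 0.996333 m/s, E_r = 0.5*m_gun*v_r^2 = 0.5*6*0.996333^2 = 2.978 J

2.978 J


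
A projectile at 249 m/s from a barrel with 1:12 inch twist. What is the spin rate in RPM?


twist_m = 12*0.0254 = 0.3048 m
spin = v/twist = 249/0.3048 = 816.9291 rev/s
RPM = spin*60 = 816.9291*60 ≈ 49016 RPM

49016 RPM


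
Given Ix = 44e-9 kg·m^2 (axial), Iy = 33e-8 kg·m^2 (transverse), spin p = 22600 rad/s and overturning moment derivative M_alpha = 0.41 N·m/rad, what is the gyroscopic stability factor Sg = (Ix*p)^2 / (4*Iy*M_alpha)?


Sg = Ix^2 * p^2 / (4 * Iy * M_alpha) = (44e-9)^2 * 22600^2 / (4 * 33e-8 * 0.41) = 1.827

1.827


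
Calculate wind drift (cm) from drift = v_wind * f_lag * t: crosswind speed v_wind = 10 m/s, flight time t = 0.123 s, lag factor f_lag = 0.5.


drift = v_wind * lag * t = 10 * 0.5 * 0.123 = 0.615 m ≈ 61.5 cm

61.5 cm


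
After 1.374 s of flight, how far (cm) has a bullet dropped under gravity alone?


drop = 0.5*g*t^2 = 0.5*9.81*1.374^2 = 9.26003 m ≈ 926 cm

926 cm


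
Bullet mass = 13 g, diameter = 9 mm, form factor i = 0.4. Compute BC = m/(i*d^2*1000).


BC = m/(i*d^2*1000) = 13/(0.4 * 9^2 * 1000) = 0.0004012

0.0004012


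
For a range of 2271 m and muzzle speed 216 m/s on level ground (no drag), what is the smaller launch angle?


sin(2*theta) = R*g/v0^2 = 2271*9.81/216^2 = 0.477506, theta = arcsin(0.477506)/2 = 14.26°

14.26 degrees


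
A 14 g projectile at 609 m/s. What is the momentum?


p = m*v = 0.014*609 = 8.526 kg·m/s

8.526 kg·m/s


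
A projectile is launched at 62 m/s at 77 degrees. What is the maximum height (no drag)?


H = (v0*sin(theta))^2 / (2g) = (62*sin(77°))^2 / (2*9.81) = 186 m

186 m


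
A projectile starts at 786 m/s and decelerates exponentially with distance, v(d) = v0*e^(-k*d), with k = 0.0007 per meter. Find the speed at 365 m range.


v = v0*exp(-k*d) = 786*exp(-0.0007*365) = 608.8 m/s

608.8 m/s


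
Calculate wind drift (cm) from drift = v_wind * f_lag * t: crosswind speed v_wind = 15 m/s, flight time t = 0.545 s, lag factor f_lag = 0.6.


drift = v_wind * lag * t = 15 * 0.6 * 0.545 = 4.905 m ≈ 490.5 cm

490.5 cm


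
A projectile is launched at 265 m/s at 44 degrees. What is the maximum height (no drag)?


H = (v0*sin(theta))^2 / (2g) = (265*sin(44°))^2 / (2*9.81) = 1727 m

1727 m


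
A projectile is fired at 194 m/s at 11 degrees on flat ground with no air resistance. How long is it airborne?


T = 2*v0*sin(theta)/g = 2*194*sin(11°)/9.81 = 7.547 s

7.547 s


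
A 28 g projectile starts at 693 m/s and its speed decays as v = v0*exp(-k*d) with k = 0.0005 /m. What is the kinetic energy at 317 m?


v = v0*exp(-k*d) = 693*exp(-0.0005*317) = 591.422 m/s
E = 0.5*m*v^2 = 0.5*0.028*591.422^2 = 4897 J

4897 J


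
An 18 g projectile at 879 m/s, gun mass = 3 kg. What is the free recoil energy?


v_r = m_p*v_p/m_gun = 0.018*879/3 = 5.274 m/s, E_r = 0.5*m_gun*v_r^2 = 0.5*3*5.274^2 = 41.72 J

41.72 J


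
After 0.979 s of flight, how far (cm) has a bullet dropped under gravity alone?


drop = 0.5*g*t^2 = 0.5*9.81*0.979^2 = 4.70115 m ≈ 470.1 cm

470.1 cm


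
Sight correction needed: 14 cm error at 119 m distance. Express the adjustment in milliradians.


1 mrad subtends 1 cm per 10 m of range, so adj = error_cm / (dist_m / 10) = 14 / (119/10) = 1.176 mrad

1.176 mrad


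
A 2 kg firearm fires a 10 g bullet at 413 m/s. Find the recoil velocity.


v_recoil = m_p * v_p / m_gun = 0.01 * 413 / 2 = 2.065 m/s

2.065 m/s


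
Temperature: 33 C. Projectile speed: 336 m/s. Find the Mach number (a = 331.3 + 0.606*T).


a = 331.3 + 0.606*(33) = 351.298 m/s
M = v/a = 336/351.298 = 0.9565

0.9565


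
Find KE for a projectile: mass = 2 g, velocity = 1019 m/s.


E = 0.5*m*v^2 = 0.5*0.002*1019^2 = 1038 J

1038 J


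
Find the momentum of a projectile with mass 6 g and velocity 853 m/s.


p = m*v = 0.006*853 = 5.118 kg·m/s

5.118 kg·m/s


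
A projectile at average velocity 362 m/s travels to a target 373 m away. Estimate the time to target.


t = d/v = 373/362 = 1.03 s

1.03 s


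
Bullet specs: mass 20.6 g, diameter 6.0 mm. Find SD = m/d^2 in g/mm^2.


SD = m/d^2 = 20.6/6.0^2 = 0.5722 g/mm^2

0.5722 g/mm^2


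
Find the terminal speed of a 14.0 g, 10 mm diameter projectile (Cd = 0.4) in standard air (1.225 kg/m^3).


A = pi*(d/2)^2 = pi*(10/2000)^2 = 7.85398e-05 m^2
vt = sqrt(2mg/(Cd*rho*A)) = sqrt(2*0.014*9.81/(0.4 * 1.225 * 7.85398e-05)) = 84.48 m/s

84.48 m/s


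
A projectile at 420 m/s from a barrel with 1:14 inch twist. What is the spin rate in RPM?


twist_m = 14*0.0254 = 0.3556 m
spin = v/twist = 420/0.3556 = 1181.102 rev/s
RPM = spin*60 = 1181.102*60 ≈ 70866 RPM

70866 RPM


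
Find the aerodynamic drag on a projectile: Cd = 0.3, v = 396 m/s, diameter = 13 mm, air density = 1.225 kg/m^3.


A = pi*(d/2)^2 = pi*(13/2000)^2 = 1.32732e-04 m^2
Fd = 0.5*Cd*rho*A*v^2 = 0.5*0.3*1.225*1.32732e-04*396^2 = 3.825 N

3.825 N


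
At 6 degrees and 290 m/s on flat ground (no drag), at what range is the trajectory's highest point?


R = v0^2*sin(2*theta)/g = 290^2*sin(2*6°)/9.81 = 1782.4 m
apex_dist = R/2 = 1782.4/2 = 891.2 m

891.2 m


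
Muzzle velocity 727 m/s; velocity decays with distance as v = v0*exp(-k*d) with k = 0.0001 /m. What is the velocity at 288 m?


v = v0*exp(-k*d) = 727*exp(-0.0001*288) = 706.4 m/s

706.4 m/s


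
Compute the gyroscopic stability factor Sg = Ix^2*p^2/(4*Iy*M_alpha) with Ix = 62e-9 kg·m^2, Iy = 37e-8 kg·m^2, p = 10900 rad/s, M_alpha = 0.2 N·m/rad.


Sg = Ix^2 * p^2 / (4 * Iy * M_alpha) = (62e-9)^2 * 10900^2 / (4 * 37e-8 * 0.2) = 1.543

1.543


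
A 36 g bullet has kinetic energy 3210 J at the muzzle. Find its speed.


v = sqrt(2*E/m) = sqrt(2*3210/0.036) = 422.3 m/s

422.3 m/s


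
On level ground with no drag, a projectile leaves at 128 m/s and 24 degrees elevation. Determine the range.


R = v0^2 * sin(2*theta) / g = 128^2 * sin(2*24°) / 9.81 = 1241 m

1241 m


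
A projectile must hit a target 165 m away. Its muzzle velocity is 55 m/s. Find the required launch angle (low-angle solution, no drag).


sin(2*theta) = R*g/v0^2 = 165*9.81/55^2 = 0.535091, theta = arcsin(0.535091)/2 = 16.18°

16.18 degrees


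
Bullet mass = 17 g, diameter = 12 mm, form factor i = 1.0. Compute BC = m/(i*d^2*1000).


BC = m/(i*d^2*1000) = 17/(1.0 * 12^2 * 1000) = 0.0001181

0.0001181


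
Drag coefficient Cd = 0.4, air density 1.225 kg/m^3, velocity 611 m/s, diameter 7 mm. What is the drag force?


A = pi*(d/2)^2 = pi*(7/2000)^2 = 3.84845e-05 m^2
Fd = 0.5*Cd*rho*A*v^2 = 0.5*0.4*1.225*3.84845e-05*611^2 = 3.52 N

3.52 N


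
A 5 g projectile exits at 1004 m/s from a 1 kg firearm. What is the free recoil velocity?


v_recoil = m_p * v_p / m_gun = 0.005 * 1004 / 1 = 5.02 m/s

5.02 m/s


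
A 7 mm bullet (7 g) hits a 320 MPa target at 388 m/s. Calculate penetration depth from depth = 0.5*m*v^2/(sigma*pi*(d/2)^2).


A = pi*(d/2)^2 = pi*(7/2)^2 = 38.4845 mm^2
E = 0.5*m*v^2 = 0.5*0.007*388^2 = 526.904 J
depth = E/(sigma*A) = 526.904 J / (320 MPa * 38.4845 mm^2) = 526.904/(320 * 38.4845) m = 0.0427854 m ≈ 42.79 mm

42.79 mm


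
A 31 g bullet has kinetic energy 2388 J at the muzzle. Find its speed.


v = sqrt(2*E/m) = sqrt(2*2388/0.031) = 392.5 m/s

392.5 m/s


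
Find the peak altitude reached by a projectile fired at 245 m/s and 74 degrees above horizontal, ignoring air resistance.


H = (v0*sin(theta))^2 / (2g) = (245*sin(74°))^2 / (2*9.81) = 2827 m

2827 m


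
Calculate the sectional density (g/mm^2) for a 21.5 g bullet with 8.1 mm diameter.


SD = m/d^2 = 21.5/8.1^2 = 0.3277 g/mm^2

0.3277 g/mm^2


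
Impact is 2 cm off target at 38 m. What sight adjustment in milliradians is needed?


1 mrad subtends 1 cm per 10 m of range, so adj = error_cm / (dist_m / 10) = 2 / (38/10) = 0.5263 mrad

0.5263 mrad


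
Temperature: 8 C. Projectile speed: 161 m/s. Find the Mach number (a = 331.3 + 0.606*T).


a = 331.3 + 0.606*(8) = 336.148 m/s
M = v/a = 161/336.148 = 0.479

0.479


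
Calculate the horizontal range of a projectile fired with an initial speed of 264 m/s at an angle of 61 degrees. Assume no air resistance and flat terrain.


R = v0^2 * sin(2*theta) / g = 264^2 * sin(2*61°) / 9.81 = 6025 m

6025 m


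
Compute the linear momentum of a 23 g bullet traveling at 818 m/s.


p = m*v = 0.023*818 = 18.81 kg·m/s

18.81 kg·m/s


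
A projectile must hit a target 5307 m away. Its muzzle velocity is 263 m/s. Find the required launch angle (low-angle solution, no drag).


sin(2*theta) = R*g/v0^2 = 5307*9.81/263^2 = 0.752673, theta = arcsin(0.752673)/2 = 24.41°

24.41 degrees


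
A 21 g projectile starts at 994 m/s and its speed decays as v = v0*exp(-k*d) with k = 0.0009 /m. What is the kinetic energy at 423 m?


v = v0*exp(-k*d) = 994*exp(-0.0009*423) = 679.283 m/s
E = 0.5*m*v^2 = 0.5*0.021*679.283^2 = 4845 J

4845 J


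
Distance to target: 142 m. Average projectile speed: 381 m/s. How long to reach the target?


t = d/v = 142/381 = 0.3727 s

0.3727 s


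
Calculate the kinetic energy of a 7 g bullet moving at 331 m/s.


E = 0.5*m*v^2 = 0.5*0.007*331^2 = 383.5 J

383.5 J


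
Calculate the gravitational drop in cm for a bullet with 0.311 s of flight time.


drop = 0.5*g*t^2 = 0.5*9.81*0.311^2 = 0.474417 m ≈ 47.44 cm

47.44 cm


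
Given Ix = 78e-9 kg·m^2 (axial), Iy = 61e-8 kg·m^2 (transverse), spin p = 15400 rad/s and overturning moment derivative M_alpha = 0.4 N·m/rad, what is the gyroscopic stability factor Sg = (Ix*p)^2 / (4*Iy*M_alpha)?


Sg = Ix^2 * p^2 / (4 * Iy * M_alpha) = (78e-9)^2 * 15400^2 / (4 * 61e-8 * 0.4) = 1.478

1.478


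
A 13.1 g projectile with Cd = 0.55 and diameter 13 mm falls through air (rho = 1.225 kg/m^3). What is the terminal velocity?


A = pi*(d/2)^2 = pi*(13/2000)^2 = 1.32732e-04 m^2
vt = sqrt(2mg/(Cd*rho*A)) = sqrt(2*0.0131*9.81/(0.55 * 1.225 * 1.32732e-04)) = 53.61 m/s

53.61 m/s


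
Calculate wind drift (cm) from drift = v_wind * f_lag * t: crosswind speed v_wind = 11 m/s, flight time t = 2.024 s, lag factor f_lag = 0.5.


drift = v_wind * lag * t = 11 * 0.5 * 2.024 = 11.132 m ≈ 1113 cm

1113 cm


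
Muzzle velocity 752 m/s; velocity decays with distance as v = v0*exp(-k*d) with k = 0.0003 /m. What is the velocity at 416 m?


v = v0*exp(-k*d) = 752*exp(-0.0003*416) = 663.8 m/s

663.8 m/s


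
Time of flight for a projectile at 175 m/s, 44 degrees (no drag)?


T = 2*v0*sin(theta)/g = 2*175*sin(44°)/9.81 = 24.78 s

24.78 s


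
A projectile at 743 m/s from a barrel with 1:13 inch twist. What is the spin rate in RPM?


twist_m = 13*0.0254 = 0.3302 m
spin = v/twist = 743/0.3302 = 2250.151 rev/s
RPM = spin*60 = 2250.151*60 ≈ 135009 RPM

135009 RPM


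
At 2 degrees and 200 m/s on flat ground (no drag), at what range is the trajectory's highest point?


R = v0^2*sin(2*theta)/g = 200^2*sin(2*2°)/9.81 = 284.43 m
apex_dist = R/2 = 284.43/2 = 142.2 m

142.2 m


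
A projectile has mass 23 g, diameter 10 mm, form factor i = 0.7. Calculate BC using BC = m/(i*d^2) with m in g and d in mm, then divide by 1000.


BC = m/(i*d^2*1000) = 23/(0.7 * 10^2 * 1000) = 0.0003286

0.0003286


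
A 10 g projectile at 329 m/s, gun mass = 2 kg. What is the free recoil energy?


v_r = m_p*v_p/m_gun = 0.01*329/2 = 1.645 m/s, E_r = 0.5*m_gun*v_r^2 = 0.5*2*1.645^2 = 2.706 J

2.706 J


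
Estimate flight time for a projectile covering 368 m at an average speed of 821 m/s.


t = d/v = 368/821 = 0.4482 s

0.4482 s


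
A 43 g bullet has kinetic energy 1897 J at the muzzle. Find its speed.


v = sqrt(2*E/m) = sqrt(2*1897/0.043) = 297 m/s

297 m/s


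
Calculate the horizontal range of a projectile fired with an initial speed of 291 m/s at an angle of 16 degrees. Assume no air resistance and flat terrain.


R = v0^2 * sin(2*theta) / g = 291^2 * sin(2*16°) / 9.81 = 4574 m

4574 m


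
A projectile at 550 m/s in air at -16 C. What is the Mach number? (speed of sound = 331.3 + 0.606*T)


a = 331.3 + 0.606*(-16) = 321.604 m/s
M = v/a = 550/321.604 = 1.71

1.71


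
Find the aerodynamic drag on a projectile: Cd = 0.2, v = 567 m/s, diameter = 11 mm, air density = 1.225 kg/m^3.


A = pi*(d/2)^2 = pi*(11/2000)^2 = 9.50332e-05 m^2
Fd = 0.5*Cd*rho*A*v^2 = 0.5*0.2*1.225*9.50332e-05*567^2 = 3.743 N

3.743 N


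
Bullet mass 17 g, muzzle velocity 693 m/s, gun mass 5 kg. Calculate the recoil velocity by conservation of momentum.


v_recoil = m_p * v_p / m_gun = 0.017 * 693 / 5 = 2.356 m/s

2.356 m/s


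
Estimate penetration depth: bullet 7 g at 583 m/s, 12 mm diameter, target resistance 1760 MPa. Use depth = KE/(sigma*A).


A = pi*(d/2)^2 = pi*(12/2)^2 = 113.097 mm^2
E = 0.5*m*v^2 = 0.5*0.007*583^2 = 1189.61 J
depth = E/(sigma*A) = 1189.61 J / (1760 MPa * 113.097 mm^2) = 1189.61/(1760 * 113.097) m = 0.00597641 m ≈ 5.976 mm

5.976 mm


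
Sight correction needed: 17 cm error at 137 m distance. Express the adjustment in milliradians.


1 mrad subtends 1 cm per 10 m of range, so adj = error_cm / (dist_m / 10) = 17 / (137/10) = 1.241 mrad

1.241 mrad


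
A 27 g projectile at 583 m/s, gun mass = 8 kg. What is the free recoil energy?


v_r = m_p*v_p/m_gun = 0.027*583/8 = 1.96762 m/s, E_r = 0.5*m_gun*v_r^2 = 0.5*8*1.96762^2 = 15.49 J

15.49 J


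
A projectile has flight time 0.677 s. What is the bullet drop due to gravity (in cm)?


drop = 0.5*g*t^2 = 0.5*9.81*0.677^2 = 2.2481 m ≈ 224.8 cm

224.8 cm


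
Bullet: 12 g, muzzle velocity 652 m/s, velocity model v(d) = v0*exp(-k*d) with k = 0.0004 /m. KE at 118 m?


v = v0*exp(-k*d) = 652*exp(-0.0004*118) = 621.941 m/s
E = 0.5*m*v^2 = 0.5*0.012*621.941^2 = 2321 J

2321 J


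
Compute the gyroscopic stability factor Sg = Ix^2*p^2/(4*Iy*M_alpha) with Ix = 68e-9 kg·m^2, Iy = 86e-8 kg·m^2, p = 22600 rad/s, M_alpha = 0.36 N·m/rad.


Sg = Ix^2 * p^2 / (4 * Iy * M_alpha) = (68e-9)^2 * 22600^2 / (4 * 86e-8 * 0.36) = 1.907

1.907


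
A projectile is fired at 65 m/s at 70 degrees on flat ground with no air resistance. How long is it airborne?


T = 2*v0*sin(theta)/g = 2*65*sin(70°)/9.81 = 12.45 s

12.45 s


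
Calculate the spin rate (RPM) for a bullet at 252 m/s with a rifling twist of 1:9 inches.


twist_m = 9*0.0254 = 0.2286 m
spin = v/twist = 252/0.2286 = 1102.362 rev/s
RPM = spin*60 = 1102.362*60 ≈ 66142 RPM

66142 RPM


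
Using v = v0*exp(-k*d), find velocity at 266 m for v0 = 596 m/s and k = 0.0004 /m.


v = v0*exp(-k*d) = 596*exp(-0.0004*266) = 535.8 m/s

535.8 m/s


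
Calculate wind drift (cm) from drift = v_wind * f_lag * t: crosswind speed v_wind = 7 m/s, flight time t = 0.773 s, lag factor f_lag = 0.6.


drift = v_wind * lag * t = 7 * 0.6 * 0.773 = 3.2466 m ≈ 324.7 cm

324.7 cm


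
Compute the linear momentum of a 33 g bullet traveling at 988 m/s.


p = m*v = 0.033*988 = 32.6 kg·m/s

32.6 kg·m/s


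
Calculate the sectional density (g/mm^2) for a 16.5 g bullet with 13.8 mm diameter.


SD = m/d^2 = 16.5/13.8^2 = 0.08664 g/mm^2

0.08664 g/mm^2


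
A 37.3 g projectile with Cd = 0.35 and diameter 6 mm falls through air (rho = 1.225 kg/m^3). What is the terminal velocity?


A = pi*(d/2)^2 = pi*(6/2000)^2 = 2.82743e-05 m^2
vt = sqrt(2mg/(Cd*rho*A)) = sqrt(2*0.0373*9.81/(0.35 * 1.225 * 2.82743e-05)) = 245.7 m/s

245.7 m/s


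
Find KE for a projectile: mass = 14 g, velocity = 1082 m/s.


E = 0.5*m*v^2 = 0.5*0.014*1082^2 = 8195 J

8195 J


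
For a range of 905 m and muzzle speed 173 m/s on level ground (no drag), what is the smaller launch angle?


sin(2*theta) = R*g/v0^2 = 905*9.81/173^2 = 0.296637, theta = arcsin(0.296637)/2 = 8.628°

8.628 degrees


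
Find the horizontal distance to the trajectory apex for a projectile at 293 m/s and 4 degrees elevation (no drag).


R = v0^2*sin(2*theta)/g = 293^2*sin(2*4°)/9.81 = 1217.93 m
apex_dist = R/2 = 1217.93/2 = 609 m

609 m


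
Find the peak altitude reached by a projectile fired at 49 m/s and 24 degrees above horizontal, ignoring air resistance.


H = (v0*sin(theta))^2 / (2g) = (49*sin(24°))^2 / (2*9.81) = 20.25 m

20.25 m


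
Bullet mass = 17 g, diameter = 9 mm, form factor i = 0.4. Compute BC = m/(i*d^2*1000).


BC = m/(i*d^2*1000) = 17/(0.4 * 9^2 * 1000) = 0.0005247

0.0005247


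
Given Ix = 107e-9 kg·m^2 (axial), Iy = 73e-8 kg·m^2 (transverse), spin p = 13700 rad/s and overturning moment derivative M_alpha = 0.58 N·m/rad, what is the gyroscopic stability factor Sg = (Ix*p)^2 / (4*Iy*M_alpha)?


Sg = Ix^2 * p^2 / (4 * Iy * M_alpha) = (107e-9)^2 * 13700^2 / (4 * 73e-8 * 0.58) = 1.269

1.269


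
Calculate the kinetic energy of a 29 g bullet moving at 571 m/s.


E = 0.5*m*v^2 = 0.5*0.029*571^2 = 4728 J

4728 J


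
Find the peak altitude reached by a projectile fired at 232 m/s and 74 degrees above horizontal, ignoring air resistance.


H = (v0*sin(theta))^2 / (2g) = (232*sin(74°))^2 / (2*9.81) = 2535 m

2535 m


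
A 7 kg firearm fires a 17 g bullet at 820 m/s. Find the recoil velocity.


v_recoil = m_p * v_p / m_gun = 0.017 * 820 / 7 = 1.991 m/s

1.991 m/s


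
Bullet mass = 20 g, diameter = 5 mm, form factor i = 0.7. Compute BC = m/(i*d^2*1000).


BC = m/(i*d^2*1000) = 20/(0.7 * 5^2 * 1000) = 0.001143

0.001143


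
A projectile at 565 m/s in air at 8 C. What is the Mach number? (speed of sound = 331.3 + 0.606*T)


a = 331.3 + 0.606*(8) = 336.148 m/s
M = v/a = 565/336.148 = 1.681

1.681


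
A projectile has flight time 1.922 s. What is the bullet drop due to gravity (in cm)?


drop = 0.5*g*t^2 = 0.5*9.81*1.922^2 = 18.1195 m ≈ 1812 cm

1812 cm


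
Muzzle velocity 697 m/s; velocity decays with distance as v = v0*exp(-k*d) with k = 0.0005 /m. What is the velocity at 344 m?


v = v0*exp(-k*d) = 697*exp(-0.0005*344) = 586.9 m/s

586.9 m/s


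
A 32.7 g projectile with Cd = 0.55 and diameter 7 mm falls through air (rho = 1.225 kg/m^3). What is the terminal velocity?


A = pi*(d/2)^2 = pi*(7/2000)^2 = 3.84845e-05 m^2
vt = sqrt(2mg/(Cd*rho*A)) = sqrt(2*0.0327*9.81/(0.55 * 1.225 * 3.84845e-05)) = 157.3 m/s

157.3 m/s


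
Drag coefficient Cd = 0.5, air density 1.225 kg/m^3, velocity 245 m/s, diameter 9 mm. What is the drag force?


A = pi*(d/2)^2 = pi*(9/2000)^2 = 6.36173e-05 m^2
Fd = 0.5*Cd*rho*A*v^2 = 0.5*0.5*1.225*6.36173e-05*245^2 = 1.169 N

1.169 N


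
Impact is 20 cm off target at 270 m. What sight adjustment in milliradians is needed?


1 mrad subtends 1 cm per 10 m of range, so adj = error_cm / (dist_m / 10) = 20 / (270/10) = 0.7407 mrad

0.7407 mrad


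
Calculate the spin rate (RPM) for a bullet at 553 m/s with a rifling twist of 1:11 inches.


twist_m = 11*0.0254 = 0.2794 m
spin = v/twist = 553/0.2794 = 1979.241 rev/s
RPM = spin*60 = 1979.241*60 ≈ 118754 RPM

118754 RPM


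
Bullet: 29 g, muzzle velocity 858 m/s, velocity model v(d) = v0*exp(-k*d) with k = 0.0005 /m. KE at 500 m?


v = v0*exp(-k*d) = 858*exp(-0.0005*500) = 668.211 m/s
E = 0.5*m*v^2 = 0.5*0.029*668.211^2 = 6474 J

6474 J


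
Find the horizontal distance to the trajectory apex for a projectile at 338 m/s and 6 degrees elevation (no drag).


R = v0^2*sin(2*theta)/g = 338^2*sin(2*6°)/9.81 = 2421.27 m
apex_dist = R/2 = 2421.27/2 = 1211 m

1211 m


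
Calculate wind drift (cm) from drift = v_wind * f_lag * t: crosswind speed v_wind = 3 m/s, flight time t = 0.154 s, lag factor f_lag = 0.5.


drift = v_wind * lag * t = 3 * 0.5 * 0.154 = 0.231 m ≈ 23.1 cm

23.1 cm


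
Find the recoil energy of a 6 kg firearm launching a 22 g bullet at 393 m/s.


v_r = m_p*v_p/m_gun = 0.022*393/6 = 1.441 m/s, E_r = 0.5*m_gun*v_r^2 = 0.5*6*1.441^2 = 6.229 J

6.229 J


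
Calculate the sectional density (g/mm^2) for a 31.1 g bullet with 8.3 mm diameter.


SD = m/d^2 = 31.1/8.3^2 = 0.4514 g/mm^2

0.4514 g/mm^2


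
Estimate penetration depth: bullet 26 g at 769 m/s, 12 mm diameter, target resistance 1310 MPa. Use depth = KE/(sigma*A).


A = pi*(d/2)^2 = pi*(12/2)^2 = 113.097 mm^2
E = 0.5*m*v^2 = 0.5*0.026*769^2 = 7687.69 J
depth = E/(sigma*A) = 7687.69 J / (1310 MPa * 113.097 mm^2) = 7687.69/(1310 * 113.097) m = 0.0518886 m ≈ 51.89 mm

51.89 mm


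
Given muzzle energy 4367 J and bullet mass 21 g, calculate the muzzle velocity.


v = sqrt(2*E/m) = sqrt(2*4367/0.021) = 644.9 m/s

644.9 m/s


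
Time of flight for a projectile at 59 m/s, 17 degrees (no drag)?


T = 2*v0*sin(theta)/g = 2*59*sin(17°)/9.81 = 3.517 s

3.517 s


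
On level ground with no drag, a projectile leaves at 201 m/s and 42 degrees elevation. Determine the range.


R = v0^2 * sin(2*theta) / g = 201^2 * sin(2*42°) / 9.81 = 4096 m

4096 m


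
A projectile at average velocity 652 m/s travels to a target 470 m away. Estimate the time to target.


t = d/v = 470/652 = 0.7209 s

0.7209 s


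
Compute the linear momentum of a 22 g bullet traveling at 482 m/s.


p = m*v = 0.022*482 = 10.6 kg·m/s

10.6 kg·m/s


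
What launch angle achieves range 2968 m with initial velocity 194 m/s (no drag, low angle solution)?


sin(2*theta) = R*g/v0^2 = 2968*9.81/194^2 = 0.773623, theta = arcsin(0.773623)/2 = 25.34°

25.34 degrees


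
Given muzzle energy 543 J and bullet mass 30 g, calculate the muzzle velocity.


v = sqrt(2*E/m) = sqrt(2*543/0.03) = 190.3 m/s

190.3 m/s


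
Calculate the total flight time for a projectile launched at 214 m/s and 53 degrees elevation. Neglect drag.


T = 2*v0*sin(theta)/g = 2*214*sin(53°)/9.81 = 34.84 s

34.84 s


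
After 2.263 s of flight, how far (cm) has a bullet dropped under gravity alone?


drop = 0.5*g*t^2 = 0.5*9.81*2.263^2 = 25.1193 m ≈ 2512 cm

2512 cm


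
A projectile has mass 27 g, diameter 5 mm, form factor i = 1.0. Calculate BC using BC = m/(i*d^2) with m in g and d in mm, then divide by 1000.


BC = m/(i*d^2*1000) = 27/(1.0 * 5^2 * 1000) = 0.00108

0.00108


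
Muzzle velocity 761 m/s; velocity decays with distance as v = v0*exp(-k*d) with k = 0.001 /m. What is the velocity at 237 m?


v = v0*exp(-k*d) = 761*exp(-0.001*237) = 600.4 m/s

600.4 m/s


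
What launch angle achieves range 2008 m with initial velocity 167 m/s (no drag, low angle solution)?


sin(2*theta) = R*g/v0^2 = 2008*9.81/167^2 = 0.706317, theta = arcsin(0.706317)/2 = 22.47°

22.47 degrees


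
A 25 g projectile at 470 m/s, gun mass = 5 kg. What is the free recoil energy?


v_r = m_p*v_p/m_gun = 0.025*470/5 = 2.35 m/s, E_r = 0.5*m_gun*v_r^2 = 0.5*5*2.35^2 = 13.81 J

13.81 J


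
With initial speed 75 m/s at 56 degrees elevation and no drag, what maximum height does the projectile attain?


H = (v0*sin(theta))^2 / (2g) = (75*sin(56°))^2 / (2*9.81) = 197 m

197 m


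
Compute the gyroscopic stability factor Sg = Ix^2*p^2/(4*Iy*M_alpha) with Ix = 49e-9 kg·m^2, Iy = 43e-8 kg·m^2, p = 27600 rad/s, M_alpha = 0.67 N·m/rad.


Sg = Ix^2 * p^2 / (4 * Iy * M_alpha) = (49e-9)^2 * 27600^2 / (4 * 43e-8 * 0.67) = 1.587

1.587


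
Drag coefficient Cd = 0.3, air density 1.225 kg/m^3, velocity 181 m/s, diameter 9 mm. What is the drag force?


A = pi*(d/2)^2 = pi*(9/2000)^2 = 6.36173e-05 m^2
Fd = 0.5*Cd*rho*A*v^2 = 0.5*0.3*1.225*6.36173e-05*181^2 = 0.383 N

0.383 N


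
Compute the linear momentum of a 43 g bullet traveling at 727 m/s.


p = m*v = 0.043*727 = 31.26 kg·m/s

31.26 kg·m/s


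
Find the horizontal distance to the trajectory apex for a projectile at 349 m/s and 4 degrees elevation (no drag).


R = v0^2*sin(2*theta)/g = 349^2*sin(2*4°)/9.81 = 1727.97 m
apex_dist = R/2 = 1727.97/2 = 864 m

864 m


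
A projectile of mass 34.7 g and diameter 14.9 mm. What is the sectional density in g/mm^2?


SD = m/d^2 = 34.7/14.9^2 = 0.1563 g/mm^2

0.1563 g/mm^2


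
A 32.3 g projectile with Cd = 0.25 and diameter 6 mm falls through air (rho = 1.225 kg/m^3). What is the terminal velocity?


A = pi*(d/2)^2 = pi*(6/2000)^2 = 2.82743e-05 m^2
vt = sqrt(2mg/(Cd*rho*A)) = sqrt(2*0.0323*9.81/(0.25 * 1.225 * 2.82743e-05)) = 270.5 m/s

270.5 m/s


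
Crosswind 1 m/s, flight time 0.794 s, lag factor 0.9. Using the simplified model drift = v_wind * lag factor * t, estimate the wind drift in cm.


drift = v_wind * lag * t = 1 * 0.9 * 0.794 = 0.7146 m ≈ 71.46 cm

71.46 cm


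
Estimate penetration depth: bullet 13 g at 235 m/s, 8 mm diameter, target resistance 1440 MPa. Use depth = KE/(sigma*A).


A = pi*(d/2)^2 = pi*(8/2)^2 = 50.2655 mm^2
E = 0.5*m*v^2 = 0.5*0.013*235^2 = 358.962 J
depth = E/(sigma*A) = 358.962 J / (1440 MPa * 50.2655 mm^2) = 358.962/(1440 * 50.2655) m = 0.00495926 m ≈ 4.959 mm

4.959 mm
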